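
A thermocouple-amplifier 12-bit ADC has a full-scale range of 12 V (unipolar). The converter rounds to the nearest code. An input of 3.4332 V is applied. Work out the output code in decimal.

LSB = 12 V / 4096 = 2.930 mV.
(3.4332 − 0) / 0.00292969 = 1171.866 LSBs.
round(1171.866) = 1172.

code 1172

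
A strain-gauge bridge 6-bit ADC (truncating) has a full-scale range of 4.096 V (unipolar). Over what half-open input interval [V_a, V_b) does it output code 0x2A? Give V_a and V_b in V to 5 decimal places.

[2.68800 V, 2.75200 V)

LSB = 4.096/2^6 = 64.000 mV.
Code 0x2A = 42 decimal.
V_a = V_low + 42·LSB = 2.688 V; V_b = V_low + 43·LSB = 2.752 V.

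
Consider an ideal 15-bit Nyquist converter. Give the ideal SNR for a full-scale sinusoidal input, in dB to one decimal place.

92.1 dB

SNR ≈ 6.02·N + 1.76 dB = 6.02·15 + 1.76 = 92.06 dB.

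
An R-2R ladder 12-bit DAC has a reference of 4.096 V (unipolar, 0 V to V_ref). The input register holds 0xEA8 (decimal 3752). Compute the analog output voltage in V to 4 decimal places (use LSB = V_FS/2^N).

LSB = 4.096 V / 2^12 = 1.000 mV.
Code 0xEA8 = 3752 decimal.
V_out = 0 + 3752 × 0.001 V = 3.752 V.

3.7520 V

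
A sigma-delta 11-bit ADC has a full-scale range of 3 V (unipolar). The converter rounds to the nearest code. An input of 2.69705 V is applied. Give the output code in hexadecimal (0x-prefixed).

LSB = 3 V / 2048 = 1.465 mV.
(V_in − V_low)/LSB = (2.69705 − 0) / 0.00146484 = 1841.186.
So the output code is 1841.
In hexadecimal (0x-prefixed): 0x731.

code 0x731 (decimal 1841)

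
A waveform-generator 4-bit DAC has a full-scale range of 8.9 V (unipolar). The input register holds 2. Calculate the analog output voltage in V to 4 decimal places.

LSB = 8.9 V / 2^4 = 0.5563 V.
V_out = 0 + 2 × 0.55625 V = 1.1125 V.

1.1125 V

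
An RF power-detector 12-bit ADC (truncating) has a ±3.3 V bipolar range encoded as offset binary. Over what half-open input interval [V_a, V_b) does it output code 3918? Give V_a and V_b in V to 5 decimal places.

[3.01318 V, 3.01479 V)

LSB = 6.6/2^12 = 1.611 mV.
V_a = V_low + 3918·LSB = 3.01318 V; V_b = V_low + 3919·LSB = 3.01479 V.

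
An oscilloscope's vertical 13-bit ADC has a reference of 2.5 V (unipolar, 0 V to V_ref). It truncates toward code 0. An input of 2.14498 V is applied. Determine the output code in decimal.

code 7028

With 8192 levels over 2.5 V, one step is 305.18 µV.
Input sits at 7028.670 steps above V_low.
So the output code is 7028.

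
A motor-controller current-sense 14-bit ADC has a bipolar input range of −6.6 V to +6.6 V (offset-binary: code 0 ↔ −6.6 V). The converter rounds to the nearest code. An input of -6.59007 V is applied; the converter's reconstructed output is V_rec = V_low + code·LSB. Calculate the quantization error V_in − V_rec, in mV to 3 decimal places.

0.262 mV

One LSB is 13.2 V / 16384 = 0.806 mV.
Scaled input = 12.3252 LSBs, so code = 12.
Reconstructed: -6.590332 V.
Error = -6.59007 − (−6.590332) = 0.000262031 V = 0.262 mV.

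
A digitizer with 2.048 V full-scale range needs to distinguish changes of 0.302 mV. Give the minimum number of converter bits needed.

Number of steps required ≥ 2.048 V / 0.302 mV = 6781.46.
Need 2^N ≥ 6781.46; 2^12 = 4096, 2^13 = 8192.
Minimum N = 13.

13 bits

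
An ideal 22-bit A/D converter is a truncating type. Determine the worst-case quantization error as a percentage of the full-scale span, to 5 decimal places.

0.00002 %

Truncating → worst-case error = 1 LSB = V_FS/2^22, so 100/4194304 = 2.38419e-05 % of full scale.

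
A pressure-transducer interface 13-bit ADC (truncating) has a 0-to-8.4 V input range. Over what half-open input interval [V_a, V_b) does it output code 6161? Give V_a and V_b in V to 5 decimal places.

[6.31743 V, 6.31846 V)

LSB = 8.4/2^13 = 1.025 mV.
V_a = V_low + 6161·LSB = 6.31743 V; V_b = V_low + 6162·LSB = 6.31846 V.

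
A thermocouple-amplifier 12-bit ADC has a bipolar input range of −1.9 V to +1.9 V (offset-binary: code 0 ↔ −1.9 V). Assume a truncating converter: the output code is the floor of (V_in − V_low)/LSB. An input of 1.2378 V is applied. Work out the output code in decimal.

code 3382

Full-scale span = 3.8 V; LSB = 3.8/2^12 = 0.928 mV.
Input sits at 3382.218 steps above V_low.
⌊·⌋(3382.218) = 3382.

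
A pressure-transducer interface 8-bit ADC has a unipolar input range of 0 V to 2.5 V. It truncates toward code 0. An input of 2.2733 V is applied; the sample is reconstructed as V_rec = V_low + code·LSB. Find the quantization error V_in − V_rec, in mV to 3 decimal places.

7.675 mV

LSB = 2.5/2^8 = 9.766 mV.
(V_in − V_low)/LSB = (2.2733 − 0)/0.00976562 = 232.7859 → code 232 (floor).
V_rec = 0 + 232·0.00976562 = 2.265625 V.
V_in − V_rec = 0.007675 V = 7.675 mV.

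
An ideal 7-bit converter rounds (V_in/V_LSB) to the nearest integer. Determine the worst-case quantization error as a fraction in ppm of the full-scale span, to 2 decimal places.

3906.25 ppm

Rounding → worst-case error = ½ LSB = V_FS/2^8, so 1e+06/256 = 3906.25 ppm of full scale.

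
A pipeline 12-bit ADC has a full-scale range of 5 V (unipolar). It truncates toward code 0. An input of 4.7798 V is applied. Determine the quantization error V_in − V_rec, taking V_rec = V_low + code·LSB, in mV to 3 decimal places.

One LSB is 5 V / 4096 = 1.221 mV.
(4.7798 − 0)/0.0012207 = 3915.6122; ⌊·⌋ gives code 3915.
Code 3915 maps back to 0 + 3915×0.0012207 V = 4.7790527 V.
V_in − V_rec = 0.000747266 V = 0.747 mV.

0.747 mV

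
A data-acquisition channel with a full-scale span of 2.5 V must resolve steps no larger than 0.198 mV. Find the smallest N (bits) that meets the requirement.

14 bits

Number of steps required ≥ 2.5 V / 0.198 mV = 12626.26.
Need 2^N ≥ 12626.26; 2^13 = 8192, 2^14 = 16384.
Minimum N = 14.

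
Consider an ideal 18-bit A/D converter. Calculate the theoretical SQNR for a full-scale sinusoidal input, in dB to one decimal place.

SNR ≈ 6.02·N + 1.76 dB = 6.02·18 + 1.76 = 110.12 dB.

110.1 dB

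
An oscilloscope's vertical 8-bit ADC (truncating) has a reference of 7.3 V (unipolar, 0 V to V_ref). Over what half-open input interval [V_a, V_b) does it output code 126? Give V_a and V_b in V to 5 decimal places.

[3.59297 V, 3.62148 V)

LSB = 7.3/2^8 = 28.516 mV.
V_a = V_low + 126·LSB = 3.59297 V; V_b = V_low + 127·LSB = 3.62148 V.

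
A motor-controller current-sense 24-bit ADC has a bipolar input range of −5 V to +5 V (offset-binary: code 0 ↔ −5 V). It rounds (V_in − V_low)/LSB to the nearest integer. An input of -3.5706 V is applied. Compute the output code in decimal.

code 2398135

With 16777216 levels over 10 V, one step is 0.60 µV.
(V_in − V_low)/LSB = (-3.5706 − (−5)) / 5.96046e-07 = 2398135.255.
round(2398135.255) = 2398135.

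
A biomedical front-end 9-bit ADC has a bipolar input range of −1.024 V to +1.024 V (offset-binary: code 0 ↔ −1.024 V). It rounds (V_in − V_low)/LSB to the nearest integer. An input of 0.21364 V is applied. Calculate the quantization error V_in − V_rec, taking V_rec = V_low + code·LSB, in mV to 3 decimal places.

1.640 mV

Step size: 2.048 V ÷ 2^9 = 4.000 mV.
(0.21364 − (−1.024))/0.004 = 309.4100; round gives code 309.
Code 309 maps back to (−1.024) + 309×0.004 V = 0.212 V.
V_in − V_rec = 0.00164 V = 1.640 mV.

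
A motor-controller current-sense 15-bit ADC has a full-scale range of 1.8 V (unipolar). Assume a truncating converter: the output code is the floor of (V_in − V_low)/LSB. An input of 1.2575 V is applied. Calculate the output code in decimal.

Full-scale span = 1.8 V; LSB = 1.8/2^15 = 54.93 µV.
(V_in − V_low)/LSB = (1.2575 − 0) / 5.49316e-05 = 22892.089.
So the output code is 22892.

code 22892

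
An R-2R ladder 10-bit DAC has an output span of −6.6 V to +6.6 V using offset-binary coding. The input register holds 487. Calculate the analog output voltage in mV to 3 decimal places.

LSB = 13.2 V / 2^10 = 12.891 mV.
V_out = (−6.6) + 487 × 0.0128906 V = -0.322266 V.
= -322.266 mV.

-322.266 mV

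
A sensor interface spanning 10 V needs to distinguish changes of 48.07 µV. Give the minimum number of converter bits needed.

18 bits

Number of steps required ≥ 10 V / 48.07 µV = 208029.96.
Need 2^N ≥ 208029.96; 2^17 = 131072, 2^18 = 262144.
Minimum N = 18.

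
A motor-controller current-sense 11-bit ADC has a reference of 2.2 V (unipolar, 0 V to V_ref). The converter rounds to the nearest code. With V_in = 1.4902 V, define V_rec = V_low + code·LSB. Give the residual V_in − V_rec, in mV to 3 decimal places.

0.259 mV

LSB = 2.2/2^11 = 1.074 mV.
(V_in − V_low)/LSB = (1.4902 − 0)/0.00107422 = 1387.2407 → code 1387 (round).
Code 1387 maps back to 0 + 1387×0.00107422 V = 1.4899414 V.
Difference: 0.000258594 V → 0.259 mV.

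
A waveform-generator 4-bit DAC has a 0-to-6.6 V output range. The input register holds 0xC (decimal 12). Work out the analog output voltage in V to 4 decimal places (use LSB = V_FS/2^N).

4.9500 V

LSB = 6.6 V / 2^4 = 412.500 mV.
Code 0xC = 12 decimal.
V_out = 0 + 12 × 0.4125 V = 4.95 V.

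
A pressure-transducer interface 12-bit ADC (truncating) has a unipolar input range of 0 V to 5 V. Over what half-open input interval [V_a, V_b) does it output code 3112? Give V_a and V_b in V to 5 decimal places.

LSB = 5/2^12 = 1.221 mV.
V_a = V_low + 3112·LSB = 3.79883 V; V_b = V_low + 3113·LSB = 3.80005 V.

[3.79883 V, 3.80005 V)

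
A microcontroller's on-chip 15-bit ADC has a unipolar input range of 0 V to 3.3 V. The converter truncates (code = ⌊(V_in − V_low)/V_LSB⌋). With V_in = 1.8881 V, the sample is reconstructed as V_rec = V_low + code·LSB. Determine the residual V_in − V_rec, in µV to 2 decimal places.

26.27 µV

One LSB is 3.3 V / 32768 = 100.71 µV.
Scaled input = 18748.2608 LSBs, so code = 18748.
Code 18748 maps back to 0 + 18748×0.000100708 V = 1.8880737 V.
V_in − V_rec = 2.62695e-05 V = 26.27 µV.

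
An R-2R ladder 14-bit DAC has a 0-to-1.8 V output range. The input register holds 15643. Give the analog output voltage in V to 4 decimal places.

1.7186 V

LSB = 1.8 V / 2^14 = 109.86 µV.
V_out = 0 + 15643 × 0.000109863 V = 1.71859 V.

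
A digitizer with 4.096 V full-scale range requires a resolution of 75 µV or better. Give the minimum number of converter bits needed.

Number of steps required ≥ 4.096 V / 75 µV = 54613.33.
Need 2^N ≥ 54613.33; 2^15 = 32768, 2^16 = 65536.
Minimum N = 16.

16 bits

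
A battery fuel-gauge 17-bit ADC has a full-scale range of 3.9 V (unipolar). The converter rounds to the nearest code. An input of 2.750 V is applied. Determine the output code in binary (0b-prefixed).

LSB = 3.9 V / 131072 = 29.75 µV.
Input sits at 92422.564 steps above V_low.
Round → code 92423.
In binary (0b-prefixed): 0b10110100100000111.

code 0b10110100100000111 (decimal 92423)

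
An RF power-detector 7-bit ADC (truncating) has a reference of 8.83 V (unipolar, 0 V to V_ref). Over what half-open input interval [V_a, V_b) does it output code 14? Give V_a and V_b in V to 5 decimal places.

[0.96578 V, 1.03477 V)

LSB = 8.83/2^7 = 68.984 mV.
V_a = V_low + 14·LSB = 0.965781 V; V_b = V_low + 15·LSB = 1.03477 V.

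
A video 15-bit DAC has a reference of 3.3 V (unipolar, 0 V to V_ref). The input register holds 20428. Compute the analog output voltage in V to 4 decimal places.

2.0573 V

LSB = 3.3 V / 2^15 = 100.71 µV.
V_out = 0 + 20428 × 0.000100708 V = 2.05726 V.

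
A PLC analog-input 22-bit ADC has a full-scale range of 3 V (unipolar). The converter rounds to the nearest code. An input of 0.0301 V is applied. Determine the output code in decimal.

code 42083

With 4194304 levels over 3 V, one step is 0.72 µV.
(V_in − V_low)/LSB = (0.0301 − 0) / 7.15256e-07 = 42082.850.
round(42082.850) = 42083.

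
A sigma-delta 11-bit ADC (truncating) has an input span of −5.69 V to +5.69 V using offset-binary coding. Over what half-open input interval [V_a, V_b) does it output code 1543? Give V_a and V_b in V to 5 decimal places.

[2.88390 V, 2.88945 V)

LSB = 11.38/2^11 = 5.557 mV.
V_a = V_low + 1543·LSB = 2.8839 V; V_b = V_low + 1544·LSB = 2.88945 V.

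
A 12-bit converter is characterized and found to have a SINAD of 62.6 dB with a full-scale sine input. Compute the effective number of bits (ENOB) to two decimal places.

10.11 bits

ENOB = (SINAD − 1.76) / 6.02 = (62.6 − 1.76)/6.02 = 10.106.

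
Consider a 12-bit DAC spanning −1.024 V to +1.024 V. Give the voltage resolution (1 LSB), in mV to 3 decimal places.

0.500 mV

Full-scale span = 2.048 V.
LSB = 2.048 / 2^12 = 2.048 / 4096 = 0.0005 V = 0.500 mV.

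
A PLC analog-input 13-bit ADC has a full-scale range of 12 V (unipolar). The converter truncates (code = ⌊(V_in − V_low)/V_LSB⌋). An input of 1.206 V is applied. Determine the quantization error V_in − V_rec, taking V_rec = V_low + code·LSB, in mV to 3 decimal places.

One LSB is 12 V / 8192 = 1.465 mV.
(V_in − V_low)/LSB = (1.206 − 0)/0.00146484 = 823.2960 → code 823 (floor).
Reconstructed: 1.2055664 V.
Difference: 0.000433594 V → 0.434 mV.

0.434 mV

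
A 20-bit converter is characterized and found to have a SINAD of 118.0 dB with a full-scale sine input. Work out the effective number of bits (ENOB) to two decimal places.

19.31 bits

ENOB = (SINAD − 1.76) / 6.02 = (118.0 − 1.76)/6.02 = 19.309.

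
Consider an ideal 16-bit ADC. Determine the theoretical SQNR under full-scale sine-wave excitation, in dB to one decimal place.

98.1 dB

SNR ≈ 6.02·N + 1.76 dB = 6.02·16 + 1.76 = 98.08 dB.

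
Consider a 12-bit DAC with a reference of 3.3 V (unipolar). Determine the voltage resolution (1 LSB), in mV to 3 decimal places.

Full-scale span = 3.3 V.
LSB = 3.3 / 2^12 = 3.3 / 4096 = 0.000805664 V = 0.806 mV.

0.806 mV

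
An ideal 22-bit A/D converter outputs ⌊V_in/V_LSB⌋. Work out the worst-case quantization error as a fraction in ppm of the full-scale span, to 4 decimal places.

0.2384 ppm

Truncating → worst-case error = 1 LSB = V_FS/2^22, so 1e+06/4194304 = 0.238419 ppm of full scale.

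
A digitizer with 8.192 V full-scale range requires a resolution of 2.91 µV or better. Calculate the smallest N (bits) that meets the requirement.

Number of steps required ≥ 8.192 V / 2.91 µV = 2815120.27.
Need 2^N ≥ 2815120.27; 2^21 = 2097152, 2^22 = 4194304.
Minimum N = 22.

22 bits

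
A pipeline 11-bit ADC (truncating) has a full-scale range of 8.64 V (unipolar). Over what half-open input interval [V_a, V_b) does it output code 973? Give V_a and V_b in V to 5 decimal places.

[4.10484 V, 4.10906 V)

LSB = 8.64/2^11 = 4.219 mV.
V_a = V_low + 973·LSB = 4.10484 V; V_b = V_low + 974·LSB = 4.10906 V.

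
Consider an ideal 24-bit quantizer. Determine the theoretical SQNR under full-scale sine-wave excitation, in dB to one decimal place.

SNR ≈ 6.02·N + 1.76 dB = 6.02·24 + 1.76 = 146.24 dB.

146.2 dB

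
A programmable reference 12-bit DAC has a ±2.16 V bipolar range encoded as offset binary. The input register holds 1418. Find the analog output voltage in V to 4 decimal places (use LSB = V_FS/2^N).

LSB = 4.32 V / 2^12 = 1.055 mV.
V_out = (−2.16) + 1418 × 0.00105469 V = -0.664453 V.

-0.6645 V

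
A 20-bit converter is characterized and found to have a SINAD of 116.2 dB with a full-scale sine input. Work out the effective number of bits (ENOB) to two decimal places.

ENOB = (SINAD − 1.76) / 6.02 = (116.2 − 1.76)/6.02 = 19.010.

19.01 bits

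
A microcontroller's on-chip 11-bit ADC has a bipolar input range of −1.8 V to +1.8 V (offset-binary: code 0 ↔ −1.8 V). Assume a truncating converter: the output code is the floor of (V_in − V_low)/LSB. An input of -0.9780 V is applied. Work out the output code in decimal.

LSB = 3.6 V / 2048 = 1.758 mV.
(-0.9780 − (−1.8)) / 0.00175781 = 467.627 LSBs.
Floor → code 467.

code 467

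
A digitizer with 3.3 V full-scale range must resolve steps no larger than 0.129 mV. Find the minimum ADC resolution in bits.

15 bits

Number of steps required ≥ 3.3 V / 0.129 mV = 25581.40.
Need 2^N ≥ 25581.40; 2^14 = 16384, 2^15 = 32768.
Minimum N = 15.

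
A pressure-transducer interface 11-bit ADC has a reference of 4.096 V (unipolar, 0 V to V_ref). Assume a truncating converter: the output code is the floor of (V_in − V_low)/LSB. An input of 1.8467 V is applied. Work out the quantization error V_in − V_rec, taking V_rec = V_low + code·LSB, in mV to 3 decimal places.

Step size: 4.096 V ÷ 2^11 = 2.000 mV.
(1.8467 − 0)/0.002 = 923.3500; ⌊·⌋ gives code 923.
Reconstructed: 1.846 V.
Error = 1.8467 − 1.846 = 0.0007 V = 0.700 mV.

0.700 mV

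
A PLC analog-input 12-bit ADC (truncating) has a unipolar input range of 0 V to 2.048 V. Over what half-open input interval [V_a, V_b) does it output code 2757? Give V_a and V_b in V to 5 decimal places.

[1.37850 V, 1.37900 V)

LSB = 2.048/2^12 = 0.500 mV.
V_a = V_low + 2757·LSB = 1.3785 V; V_b = V_low + 2758·LSB = 1.379 V.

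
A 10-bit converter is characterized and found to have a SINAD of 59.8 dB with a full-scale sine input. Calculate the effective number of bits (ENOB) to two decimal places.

9.64 bits

ENOB = (SINAD − 1.76) / 6.02 = (59.8 − 1.76)/6.02 = 9.641.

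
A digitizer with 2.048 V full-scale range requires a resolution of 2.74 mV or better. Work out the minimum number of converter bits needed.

10 bits

Number of steps required ≥ 2.048 V / 2.74 mV = 747.45.
Need 2^N ≥ 747.45; 2^9 = 512, 2^10 = 1024.
Minimum N = 10.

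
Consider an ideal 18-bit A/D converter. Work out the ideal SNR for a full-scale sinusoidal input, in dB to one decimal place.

110.1 dB

SNR ≈ 6.02·N + 1.76 dB = 6.02·18 + 1.76 = 110.12 dB.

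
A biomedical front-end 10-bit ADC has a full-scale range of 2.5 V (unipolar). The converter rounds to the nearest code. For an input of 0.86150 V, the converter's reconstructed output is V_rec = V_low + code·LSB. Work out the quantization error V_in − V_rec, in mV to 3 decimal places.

LSB = 2.5/2^10 = 2.441 mV.
Scaled input = 352.8704 LSBs, so code = 353.
V_rec = 0 + 353·0.00244141 = 0.86181641 V.
Difference: -0.000316406 V → -0.316 mV.

-0.316 mV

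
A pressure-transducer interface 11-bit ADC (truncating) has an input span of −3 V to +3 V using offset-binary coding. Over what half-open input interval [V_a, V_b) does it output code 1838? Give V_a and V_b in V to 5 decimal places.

[2.38477 V, 2.38770 V)

LSB = 6/2^11 = 2.930 mV.
V_a = V_low + 1838·LSB = 2.38477 V; V_b = V_low + 1839·LSB = 2.3877 V.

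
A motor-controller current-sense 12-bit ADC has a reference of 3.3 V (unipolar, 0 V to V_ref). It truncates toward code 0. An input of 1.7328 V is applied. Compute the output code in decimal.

LSB = 3.3 V / 4096 = 0.806 mV.
Input sits at 2150.772 steps above V_low.
⌊·⌋(2150.772) = 2150.

code 2150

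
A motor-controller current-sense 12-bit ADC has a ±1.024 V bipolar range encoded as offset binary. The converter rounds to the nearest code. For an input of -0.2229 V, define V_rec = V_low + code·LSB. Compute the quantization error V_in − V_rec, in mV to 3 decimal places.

Step size: 2.048 V ÷ 2^12 = 0.500 mV.
Scaled input = 1602.2000 LSBs, so code = 1602.
Reconstructed: -0.223 V.
Difference: 0.0001 V → 0.100 mV.

0.100 mV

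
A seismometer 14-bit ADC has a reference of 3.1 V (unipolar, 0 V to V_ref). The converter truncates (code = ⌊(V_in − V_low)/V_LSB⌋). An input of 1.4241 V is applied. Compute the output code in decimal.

code 7526

Full-scale span = 3.1 V; LSB = 3.1/2^14 = 189.21 µV.
(V_in − V_low)/LSB = (1.4241 − 0) / 0.000189209 = 7526.598.
So the output code is 7526.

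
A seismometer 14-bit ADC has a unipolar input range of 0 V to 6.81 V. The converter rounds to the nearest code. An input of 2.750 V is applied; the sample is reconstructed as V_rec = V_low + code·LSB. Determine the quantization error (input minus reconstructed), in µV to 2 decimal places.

63.48 µV

Step size: 6.81 V ÷ 2^14 = 415.65 µV.
Scaled input = 6616.1527 LSBs, so code = 6616.
Code 6616 maps back to 0 + 6616×0.000415649 V = 2.7499365 V.
Error = 2.750 − 2.7499365 = 6.34766e-05 V = 63.48 µV.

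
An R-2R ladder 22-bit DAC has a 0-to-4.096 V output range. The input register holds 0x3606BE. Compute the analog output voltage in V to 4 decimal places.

3.4577 V

LSB = 4.096 V / 2^22 = 0.98 µV.
Code 0x3606BE = 3540670 decimal.
V_out = 0 + 3540670 × 9.76563e-07 V = 3.45769 V.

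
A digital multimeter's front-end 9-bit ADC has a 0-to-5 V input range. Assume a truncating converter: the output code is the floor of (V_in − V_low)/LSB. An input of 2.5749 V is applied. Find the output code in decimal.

code 263

Full-scale span = 5 V; LSB = 5/2^9 = 9.766 mV.
(2.5749 − 0) / 0.00976562 = 263.670 LSBs.
⌊·⌋(263.670) = 263.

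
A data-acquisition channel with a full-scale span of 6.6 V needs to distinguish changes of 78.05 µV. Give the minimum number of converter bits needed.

17 bits

Number of steps required ≥ 6.6 V / 78.05 µV = 84561.18.
Need 2^N ≥ 84561.18; 2^16 = 65536, 2^17 = 131072.
Minimum N = 17.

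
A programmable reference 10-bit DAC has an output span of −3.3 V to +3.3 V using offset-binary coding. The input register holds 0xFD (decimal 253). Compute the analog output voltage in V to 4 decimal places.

-1.6693 V

LSB = 6.6 V / 2^10 = 6.445 mV.
Code 0xFD = 253 decimal.
V_out = (−3.3) + 253 × 0.00644531 V = -1.66934 V.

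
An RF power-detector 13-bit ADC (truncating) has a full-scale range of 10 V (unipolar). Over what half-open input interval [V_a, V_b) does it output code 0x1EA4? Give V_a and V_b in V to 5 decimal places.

[9.57520 V, 9.57642 V)

LSB = 10/2^13 = 1.221 mV.
Code 0x1EA4 = 7844 decimal.
V_a = V_low + 7844·LSB = 9.5752 V; V_b = V_low + 7845·LSB = 9.57642 V.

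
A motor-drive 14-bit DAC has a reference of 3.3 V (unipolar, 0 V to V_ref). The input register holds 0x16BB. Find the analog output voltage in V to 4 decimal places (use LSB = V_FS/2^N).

LSB = 3.3 V / 2^14 = 201.42 µV.
Code 0x16BB = 5819 decimal.
V_out = 0 + 5819 × 0.000201416 V = 1.17204 V.

1.1720 V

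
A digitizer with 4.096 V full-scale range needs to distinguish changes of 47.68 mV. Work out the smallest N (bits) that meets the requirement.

Number of steps required ≥ 4.096 V / 47.68 mV = 85.91.
Need 2^N ≥ 85.91; 2^6 = 64, 2^7 = 128.
Minimum N = 7.

7 bits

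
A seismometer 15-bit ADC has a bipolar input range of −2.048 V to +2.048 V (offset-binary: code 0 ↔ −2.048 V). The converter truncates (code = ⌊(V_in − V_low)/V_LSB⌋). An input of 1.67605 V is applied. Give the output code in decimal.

Full-scale span = 4.096 V; LSB = 4.096/2^15 = 125.00 µV.
(1.67605 − (−2.048)) / 0.000125 = 29792.400 LSBs.
So the output code is 29792.

code 29792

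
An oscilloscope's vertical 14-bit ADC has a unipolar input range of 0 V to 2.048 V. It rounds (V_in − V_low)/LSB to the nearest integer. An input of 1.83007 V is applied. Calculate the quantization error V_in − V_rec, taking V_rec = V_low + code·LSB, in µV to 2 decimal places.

-55.00 µV

LSB = 2.048/2^14 = 125.00 µV.
Scaled input = 14640.5600 LSBs, so code = 14641.
Reconstructed: 1.830125 V.
Error = 1.83007 − 1.830125 = -5.5e-05 V = -55.00 µV.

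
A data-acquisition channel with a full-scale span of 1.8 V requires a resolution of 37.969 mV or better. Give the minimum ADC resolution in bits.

Number of steps required ≥ 1.8 V / 37.969 mV = 47.41.
Need 2^N ≥ 47.41; 2^5 = 32, 2^6 = 64.
Minimum N = 6.

6 bits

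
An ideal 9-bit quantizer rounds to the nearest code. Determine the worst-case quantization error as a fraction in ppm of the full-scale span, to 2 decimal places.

Rounding → worst-case error = ½ LSB = V_FS/2^10, so 1e+06/1024 = 976.562 ppm of full scale.

976.56 ppm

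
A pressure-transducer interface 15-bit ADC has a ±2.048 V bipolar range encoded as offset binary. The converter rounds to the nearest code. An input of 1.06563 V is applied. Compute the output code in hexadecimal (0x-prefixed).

code 0x614D (decimal 24909)

Full-scale span = 4.096 V; LSB = 4.096/2^15 = 125.00 µV.
Input sits at 24909.040 steps above V_low.
round(24909.040) = 24909.
In hexadecimal (0x-prefixed): 0x614D.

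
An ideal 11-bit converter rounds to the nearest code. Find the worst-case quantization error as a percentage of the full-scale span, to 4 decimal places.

0.0244 %

Rounding → worst-case error = ½ LSB = V_FS/2^12, so 100/4096 = 0.0244141 % of full scale.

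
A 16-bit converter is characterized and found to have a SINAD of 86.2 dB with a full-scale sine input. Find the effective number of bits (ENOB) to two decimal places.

14.03 bits

ENOB = (SINAD − 1.76) / 6.02 = (86.2 − 1.76)/6.02 = 14.027.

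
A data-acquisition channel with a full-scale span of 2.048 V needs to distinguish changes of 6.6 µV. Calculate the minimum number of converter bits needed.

19 bits

Number of steps required ≥ 2.048 V / 6.6 µV = 310303.03.
Need 2^N ≥ 310303.03; 2^18 = 262144, 2^19 = 524288.
Minimum N = 19.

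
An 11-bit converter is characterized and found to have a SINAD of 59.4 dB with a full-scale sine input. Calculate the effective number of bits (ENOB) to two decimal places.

9.57 bits

ENOB = (SINAD − 1.76) / 6.02 = (59.4 − 1.76)/6.02 = 9.575.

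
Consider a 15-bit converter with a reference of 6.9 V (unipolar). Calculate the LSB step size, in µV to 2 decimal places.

210.57 µV

Full-scale span = 6.9 V.
LSB = 6.9 / 2^15 = 6.9 / 32768 = 0.000210571 V = 210.57 µV.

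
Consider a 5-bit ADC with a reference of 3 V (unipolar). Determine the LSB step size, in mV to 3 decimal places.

93.750 mV

Full-scale span = 3 V.
LSB = 3 / 2^5 = 3 / 32 = 0.09375 V = 93.750 mV.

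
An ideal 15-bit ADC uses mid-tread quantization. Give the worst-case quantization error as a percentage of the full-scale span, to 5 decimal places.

0.00153 %

Rounding → worst-case error = ½ LSB = V_FS/2^16, so 100/65536 = 0.00152588 % of full scale.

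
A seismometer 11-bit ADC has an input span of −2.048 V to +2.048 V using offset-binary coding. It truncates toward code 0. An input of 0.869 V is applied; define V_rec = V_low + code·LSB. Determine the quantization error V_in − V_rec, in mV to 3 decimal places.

Step size: 4.096 V ÷ 2^11 = 2.000 mV.
(0.869 − (−2.048))/0.002 = 1458.5000; ⌊·⌋ gives code 1458.
V_rec = (−2.048) + 1458·0.002 = 0.868 V.
Error = 0.869 − 0.868 = 0.001 V = 1.000 mV.

1.000 mV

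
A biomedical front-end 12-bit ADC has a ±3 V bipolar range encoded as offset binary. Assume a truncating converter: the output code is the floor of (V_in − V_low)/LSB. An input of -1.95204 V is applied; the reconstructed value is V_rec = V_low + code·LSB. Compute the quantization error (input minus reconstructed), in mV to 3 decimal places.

One LSB is 6 V / 4096 = 1.465 mV.
(-1.95204 − (−3))/0.00146484 = 715.4074; ⌊·⌋ gives code 715.
V_rec = (−3) + 715·0.00146484 = -1.9526367 V.
Difference: 0.000596719 V → 0.597 mV.

0.597 mV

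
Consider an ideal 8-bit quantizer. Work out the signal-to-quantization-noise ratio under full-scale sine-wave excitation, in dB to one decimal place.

SNR ≈ 6.02·N + 1.76 dB = 6.02·8 + 1.76 = 49.92 dB.

49.9 dB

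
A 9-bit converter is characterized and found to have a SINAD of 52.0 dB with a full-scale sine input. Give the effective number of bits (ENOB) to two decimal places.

ENOB = (SINAD − 1.76) / 6.02 = (52.0 − 1.76)/6.02 = 8.346.

8.35 bits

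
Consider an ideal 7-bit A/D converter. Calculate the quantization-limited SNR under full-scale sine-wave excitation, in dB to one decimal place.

SNR ≈ 6.02·N + 1.76 dB = 6.02·7 + 1.76 = 43.90 dB.

43.9 dB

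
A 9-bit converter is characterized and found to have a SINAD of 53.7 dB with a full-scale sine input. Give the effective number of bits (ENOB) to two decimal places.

8.63 bits

ENOB = (SINAD − 1.76) / 6.02 = (53.7 − 1.76)/6.02 = 8.628.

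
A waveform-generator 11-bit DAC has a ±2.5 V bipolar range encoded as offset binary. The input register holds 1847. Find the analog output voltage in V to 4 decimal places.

2.0093 V

LSB = 5 V / 2^11 = 2.441 mV.
V_out = (−2.5) + 1847 × 0.00244141 V = 2.00928 V.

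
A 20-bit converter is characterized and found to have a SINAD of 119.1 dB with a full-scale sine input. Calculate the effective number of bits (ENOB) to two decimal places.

ENOB = (SINAD − 1.76) / 6.02 = (119.1 − 1.76)/6.02 = 19.492.

19.49 bits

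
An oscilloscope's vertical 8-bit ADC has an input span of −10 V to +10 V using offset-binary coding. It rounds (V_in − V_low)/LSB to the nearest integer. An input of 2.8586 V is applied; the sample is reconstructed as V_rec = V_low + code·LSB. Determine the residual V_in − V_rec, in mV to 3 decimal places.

-32.025 mV

One LSB is 20 V / 256 = 78.125 mV.
(2.8586 − (−10))/0.078125 = 164.5901; round gives code 165.
Reconstructed: 2.890625 V.
Difference: -0.032025 V → -32.025 mV.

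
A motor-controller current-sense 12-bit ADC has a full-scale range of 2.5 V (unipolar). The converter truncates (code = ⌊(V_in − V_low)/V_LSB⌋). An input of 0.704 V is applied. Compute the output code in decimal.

code 1153

LSB = 2.5 V / 4096 = 0.610 mV.
Input sits at 1153.434 steps above V_low.
⌊·⌋(1153.434) = 1153.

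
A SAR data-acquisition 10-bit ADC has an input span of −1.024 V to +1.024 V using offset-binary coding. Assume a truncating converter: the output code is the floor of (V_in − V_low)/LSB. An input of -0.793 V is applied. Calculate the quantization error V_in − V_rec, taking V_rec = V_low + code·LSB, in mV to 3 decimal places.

Step size: 2.048 V ÷ 2^10 = 2.000 mV.
(-0.793 − (−1.024))/0.002 = 115.5000; ⌊·⌋ gives code 115.
V_rec = (−1.024) + 115·0.002 = -0.794 V.
Error = -0.793 − (−0.794) = 0.001 V = 1.000 mV.

1.000 mV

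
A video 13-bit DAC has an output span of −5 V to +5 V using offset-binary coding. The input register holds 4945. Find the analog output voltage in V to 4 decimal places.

LSB = 10 V / 2^13 = 1.221 mV.
V_out = (−5) + 4945 × 0.0012207 V = 1.03638 V.

1.0364 V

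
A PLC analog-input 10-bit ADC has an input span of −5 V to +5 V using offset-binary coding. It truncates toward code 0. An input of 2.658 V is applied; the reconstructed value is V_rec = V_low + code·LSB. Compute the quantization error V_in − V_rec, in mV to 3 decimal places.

1.750 mV

Step size: 10 V ÷ 2^10 = 9.766 mV.
(2.658 − (−5))/0.00976562 = 784.1792; ⌊·⌋ gives code 784.
Reconstructed: 2.65625 V.
V_in − V_rec = 0.00175 V = 1.750 mV.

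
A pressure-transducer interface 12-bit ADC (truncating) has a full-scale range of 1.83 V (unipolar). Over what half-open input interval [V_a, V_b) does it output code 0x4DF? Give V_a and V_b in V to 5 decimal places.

[0.55713 V, 0.55758 V)

LSB = 1.83/2^12 = 446.78 µV.
Code 0x4DF = 1247 decimal.
V_a = V_low + 1247·LSB = 0.557131 V; V_b = V_low + 1248·LSB = 0.557578 V.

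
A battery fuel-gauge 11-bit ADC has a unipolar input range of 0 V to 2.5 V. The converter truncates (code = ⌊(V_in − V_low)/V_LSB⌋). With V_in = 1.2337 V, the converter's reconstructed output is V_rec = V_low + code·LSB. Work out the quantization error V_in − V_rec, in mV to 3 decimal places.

One LSB is 2.5 V / 2048 = 1.221 mV.
(V_in − V_low)/LSB = (1.2337 − 0)/0.0012207 = 1010.6470 → code 1010 (floor).
Code 1010 maps back to 0 + 1010×0.0012207 V = 1.2329102 V.
Error = 1.2337 − 1.2329102 = 0.000789844 V = 0.790 mV.

0.790 mV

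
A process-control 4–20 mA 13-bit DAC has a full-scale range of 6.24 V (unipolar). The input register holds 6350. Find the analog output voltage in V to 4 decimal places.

LSB = 6.24 V / 2^13 = 0.762 mV.
V_out = 0 + 6350 × 0.000761719 V = 4.83691 V.

4.8369 V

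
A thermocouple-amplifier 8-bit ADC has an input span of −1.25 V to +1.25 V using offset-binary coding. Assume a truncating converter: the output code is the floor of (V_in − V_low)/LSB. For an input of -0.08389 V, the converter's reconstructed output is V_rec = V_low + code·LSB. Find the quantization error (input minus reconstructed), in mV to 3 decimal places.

4.001 mV

LSB = 2.5/2^8 = 9.766 mV.
(V_in − V_low)/LSB = (-0.08389 − (−1.25))/0.00976562 = 119.4097 → code 119 (floor).
V_rec = (−1.25) + 119·0.00976562 = -0.087890625 V.
Error = -0.08389 − (−0.087890625) = 0.00400062 V = 4.001 mV.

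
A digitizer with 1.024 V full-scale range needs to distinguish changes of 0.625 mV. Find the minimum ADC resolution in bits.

Number of steps required ≥ 1.024 V / 0.625 mV = 1638.40.
Need 2^N ≥ 1638.40; 2^10 = 1024, 2^11 = 2048.
Minimum N = 11.

11 bits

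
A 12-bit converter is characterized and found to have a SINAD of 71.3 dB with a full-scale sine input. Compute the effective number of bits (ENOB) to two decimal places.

11.55 bits

ENOB = (SINAD − 1.76) / 6.02 = (71.3 − 1.76)/6.02 = 11.551.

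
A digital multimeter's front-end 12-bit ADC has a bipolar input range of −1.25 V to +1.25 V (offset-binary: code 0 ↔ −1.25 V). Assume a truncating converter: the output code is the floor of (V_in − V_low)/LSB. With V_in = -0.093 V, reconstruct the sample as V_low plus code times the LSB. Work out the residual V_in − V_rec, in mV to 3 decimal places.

0.384 mV

Step size: 2.5 V ÷ 2^12 = 0.610 mV.
(V_in − V_low)/LSB = (-0.093 − (−1.25))/0.000610352 = 1895.6288 → code 1895 (floor).
Code 1895 maps back to (−1.25) + 1895×0.000610352 V = -0.093383789 V.
V_in − V_rec = 0.000383789 V = 0.384 mV.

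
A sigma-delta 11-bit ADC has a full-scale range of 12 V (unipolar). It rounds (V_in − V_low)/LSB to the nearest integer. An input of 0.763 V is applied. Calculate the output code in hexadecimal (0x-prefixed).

code 0x82 (decimal 130)

LSB = 12 V / 2048 = 5.859 mV.
(0.763 − 0) / 0.00585938 = 130.219 LSBs.
round(130.219) = 130.
In hexadecimal (0x-prefixed): 0x82.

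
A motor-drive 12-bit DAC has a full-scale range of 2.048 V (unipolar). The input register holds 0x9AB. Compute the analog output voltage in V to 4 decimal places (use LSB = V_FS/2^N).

1.2375 V

LSB = 2.048 V / 2^12 = 0.500 mV.
Code 0x9AB = 2475 decimal.
V_out = 0 + 2475 × 0.0005 V = 1.2375 V.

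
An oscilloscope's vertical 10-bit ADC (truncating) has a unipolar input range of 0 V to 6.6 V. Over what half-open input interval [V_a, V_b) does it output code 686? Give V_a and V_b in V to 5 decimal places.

LSB = 6.6/2^10 = 6.445 mV.
V_a = V_low + 686·LSB = 4.42148 V; V_b = V_low + 687·LSB = 4.42793 V.

[4.42148 V, 4.42793 V)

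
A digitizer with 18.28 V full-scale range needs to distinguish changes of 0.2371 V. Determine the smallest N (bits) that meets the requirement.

7 bits

Number of steps required ≥ 18.28 V / 0.2371 V = 77.10.
Need 2^N ≥ 77.10; 2^6 = 64, 2^7 = 128.
Minimum N = 7.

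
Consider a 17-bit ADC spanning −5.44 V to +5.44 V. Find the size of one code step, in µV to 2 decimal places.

83.01 µV

Full-scale span = 10.88 V.
LSB = 10.88 / 2^17 = 10.88 / 131072 = 8.30078e-05 V = 83.01 µV.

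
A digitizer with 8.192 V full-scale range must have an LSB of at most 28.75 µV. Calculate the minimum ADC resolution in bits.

19 bits

Number of steps required ≥ 8.192 V / 28.75 µV = 284939.13.
Need 2^N ≥ 284939.13; 2^18 = 262144, 2^19 = 524288.
Minimum N = 19.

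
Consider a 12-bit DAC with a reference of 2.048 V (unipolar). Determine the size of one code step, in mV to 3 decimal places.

Full-scale span = 2.048 V.
LSB = 2.048 / 2^12 = 2.048 / 4096 = 0.0005 V = 0.500 mV.

0.500 mV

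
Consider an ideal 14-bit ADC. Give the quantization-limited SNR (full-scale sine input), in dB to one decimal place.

SNR ≈ 6.02·N + 1.76 dB = 6.02·14 + 1.76 = 86.04 dB.

86.0 dB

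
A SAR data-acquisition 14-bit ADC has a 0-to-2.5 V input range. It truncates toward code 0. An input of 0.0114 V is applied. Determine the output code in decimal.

code 74

LSB = 2.5 V / 16384 = 152.59 µV.
(0.0114 − 0) / 0.000152588 = 74.711 LSBs.
So the output code is 74.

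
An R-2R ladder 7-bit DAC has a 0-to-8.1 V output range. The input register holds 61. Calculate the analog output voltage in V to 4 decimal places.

LSB = 8.1 V / 2^7 = 63.281 mV.
V_out = 0 + 61 × 0.0632812 V = 3.86016 V.

3.8602 V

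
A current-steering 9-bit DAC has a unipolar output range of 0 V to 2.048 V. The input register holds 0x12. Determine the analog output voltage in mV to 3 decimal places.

72.000 mV

LSB = 2.048 V / 2^9 = 4.000 mV.
Code 0x12 = 18 decimal.
V_out = 0 + 18 × 0.004 V = 0.072 V.
= 72.000 mV.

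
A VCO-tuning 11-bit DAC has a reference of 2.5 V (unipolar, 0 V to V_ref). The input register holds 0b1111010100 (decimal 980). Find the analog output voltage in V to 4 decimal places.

LSB = 2.5 V / 2^11 = 1.221 mV.
Code 0b1111010100 = 980 decimal.
V_out = 0 + 980 × 0.0012207 V = 1.19629 V.

1.1963 V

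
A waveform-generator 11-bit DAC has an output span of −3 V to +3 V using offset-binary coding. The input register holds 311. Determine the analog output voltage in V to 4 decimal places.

-2.0889 V

LSB = 6 V / 2^11 = 2.930 mV.
V_out = (−3) + 311 × 0.00292969 V = -2.08887 V.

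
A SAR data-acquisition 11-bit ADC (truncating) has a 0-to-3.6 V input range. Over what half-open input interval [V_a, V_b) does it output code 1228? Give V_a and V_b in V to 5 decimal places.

LSB = 3.6/2^11 = 1.758 mV.
V_a = V_low + 1228·LSB = 2.15859 V; V_b = V_low + 1229·LSB = 2.16035 V.

[2.15859 V, 2.16035 V)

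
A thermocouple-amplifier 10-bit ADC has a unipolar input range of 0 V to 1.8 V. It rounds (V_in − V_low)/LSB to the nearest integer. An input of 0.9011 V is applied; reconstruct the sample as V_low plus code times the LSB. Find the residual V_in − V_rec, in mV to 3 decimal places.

Step size: 1.8 V ÷ 2^10 = 1.758 mV.
(0.9011 − 0)/0.00175781 = 512.6258; round gives code 513.
Code 513 maps back to 0 + 513×0.00175781 V = 0.90175781 V.
V_in − V_rec = -0.000657812 V = -0.658 mV.

-0.658 mV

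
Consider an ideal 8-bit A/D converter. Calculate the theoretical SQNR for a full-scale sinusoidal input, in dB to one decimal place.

49.9 dB

SNR ≈ 6.02·N + 1.76 dB = 6.02·8 + 1.76 = 49.92 dB.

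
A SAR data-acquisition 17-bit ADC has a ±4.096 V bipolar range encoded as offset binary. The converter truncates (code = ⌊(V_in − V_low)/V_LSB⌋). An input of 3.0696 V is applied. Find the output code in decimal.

code 114649

LSB = 8.192 V / 131072 = 62.50 µV.
(3.0696 − (−4.096)) / 6.25e-05 = 114649.600 LSBs.
So the output code is 114649.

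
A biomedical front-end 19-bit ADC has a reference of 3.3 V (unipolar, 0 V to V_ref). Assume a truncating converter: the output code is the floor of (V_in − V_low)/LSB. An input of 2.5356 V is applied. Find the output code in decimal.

LSB = 3.3 V / 524288 = 6.29 µV.
(2.5356 − 0) / 6.29425e-06 = 402843.834 LSBs.
So the output code is 402843.

code 402843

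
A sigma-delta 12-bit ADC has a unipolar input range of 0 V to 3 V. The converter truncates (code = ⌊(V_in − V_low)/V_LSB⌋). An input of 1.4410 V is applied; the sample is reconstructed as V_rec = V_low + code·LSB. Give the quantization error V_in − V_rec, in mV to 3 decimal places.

0.326 mV

Step size: 3 V ÷ 2^12 = 0.732 mV.
Scaled input = 1967.4453 LSBs, so code = 1967.
Code 1967 maps back to 0 + 1967×0.000732422 V = 1.4406738 V.
Difference: 0.000326172 V → 0.326 mV.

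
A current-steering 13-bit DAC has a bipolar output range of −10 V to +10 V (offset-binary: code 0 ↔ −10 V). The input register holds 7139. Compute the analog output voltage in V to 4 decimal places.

7.4292 V

LSB = 20 V / 2^13 = 2.441 mV.
V_out = (−10) + 7139 × 0.00244141 V = 7.4292 V.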